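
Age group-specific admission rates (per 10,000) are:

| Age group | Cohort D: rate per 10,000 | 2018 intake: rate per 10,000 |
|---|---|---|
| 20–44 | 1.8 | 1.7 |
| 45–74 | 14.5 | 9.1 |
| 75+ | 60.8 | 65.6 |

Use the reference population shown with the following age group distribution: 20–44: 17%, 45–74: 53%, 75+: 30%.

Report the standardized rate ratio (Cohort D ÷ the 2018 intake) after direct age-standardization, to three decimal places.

1.058

Standard weights: 0.17, 0.53, 0.30.
Cohort D: 0.1700×1.8 + 0.5300×14.5 + 0.3000×60.8 = 26.2310 per 10,000.
The 2018 intake: 0.1700×1.7 + 0.5300×9.1 + 0.3000×65.6 = 24.7920 per 10,000.
Ratio = 26.2310 ÷ 24.7920 = 1.05804.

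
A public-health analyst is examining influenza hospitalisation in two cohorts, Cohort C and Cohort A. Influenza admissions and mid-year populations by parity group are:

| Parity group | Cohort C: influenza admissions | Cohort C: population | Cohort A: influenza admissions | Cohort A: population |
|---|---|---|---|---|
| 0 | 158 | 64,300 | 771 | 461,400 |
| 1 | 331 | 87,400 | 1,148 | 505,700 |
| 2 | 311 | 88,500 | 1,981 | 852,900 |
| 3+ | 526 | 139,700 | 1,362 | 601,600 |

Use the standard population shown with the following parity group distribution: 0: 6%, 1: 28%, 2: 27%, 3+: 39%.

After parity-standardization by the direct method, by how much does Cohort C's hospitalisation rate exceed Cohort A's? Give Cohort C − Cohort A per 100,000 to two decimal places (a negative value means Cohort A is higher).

137.91

Parity-specific rates per 100,000 for Cohort C: 245.72, 378.72, 351.41, 376.52.
For Cohort A: 167.10, 227.01, 232.27, 226.40.
Standard weights: 0.06, 0.28, 0.27, 0.39.
Cohort C: 0.0600×245.72 + 0.2800×378.72 + 0.2700×351.41 + 0.3900×376.52 = 362.5092 per 100,000.
Cohort A: 0.0600×167.10 + 0.2800×227.01 + 0.2700×232.27 + 0.3900×226.40 = 224.5959 per 100,000.
Difference = 362.5092 − 224.5959 = 137.9133.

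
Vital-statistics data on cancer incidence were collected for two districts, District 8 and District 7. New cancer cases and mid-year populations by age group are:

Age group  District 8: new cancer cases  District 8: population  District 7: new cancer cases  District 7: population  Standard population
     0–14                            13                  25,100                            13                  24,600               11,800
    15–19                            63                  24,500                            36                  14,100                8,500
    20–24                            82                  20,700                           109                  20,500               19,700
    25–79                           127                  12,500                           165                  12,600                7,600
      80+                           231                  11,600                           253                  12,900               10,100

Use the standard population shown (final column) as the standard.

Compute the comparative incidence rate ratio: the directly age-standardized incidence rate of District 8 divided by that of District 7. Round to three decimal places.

Age-specific rates per 100,000 for District 8: 51.79, 257.14, 396.14, 1016.00, 1991.38.
For District 7: 52.85, 255.32, 531.71, 1309.52, 1961.24.
Standard total = 57,700; weights = 0.2045, 0.1473, 0.3414, 0.1317, 0.1750.
District 8: 0.2045×51.79 + 0.1473×257.14 + 0.3414×396.14 + 0.1317×1016.00 + 0.1750×1991.38 = 666.1225 per 100,000.
District 7: 0.2045×52.85 + 0.1473×255.32 + 0.3414×531.71 + 0.1317×1309.52 + 0.1750×1961.24 = 745.7423 per 100,000.
Ratio = 666.1225 ÷ 745.7423 = 0.89323.

0.893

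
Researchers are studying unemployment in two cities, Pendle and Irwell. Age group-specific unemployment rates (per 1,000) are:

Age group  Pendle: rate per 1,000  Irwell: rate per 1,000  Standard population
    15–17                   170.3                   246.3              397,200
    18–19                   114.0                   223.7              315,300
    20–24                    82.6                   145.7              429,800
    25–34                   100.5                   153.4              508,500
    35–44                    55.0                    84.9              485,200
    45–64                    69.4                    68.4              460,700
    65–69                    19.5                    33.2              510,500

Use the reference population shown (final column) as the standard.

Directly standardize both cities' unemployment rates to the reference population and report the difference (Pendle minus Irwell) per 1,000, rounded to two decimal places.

Standard total = 3,107,200; weights = 0.1278, 0.1015, 0.1383, 0.1637, 0.1562, 0.1483, 0.1643.
Pendle: 0.1278×170.3 + 0.1015×114.0 + 0.1383×82.6 + 0.1637×100.5 + 0.1562×55.0 + 0.1483×69.4 + 0.1643×19.5 = 83.2925 per 1,000.
Irwell: 0.1278×246.3 + 0.1015×223.7 + 0.1383×145.7 + 0.1637×153.4 + 0.1562×84.9 + 0.1483×68.4 + 0.1643×33.2 = 128.2964 per 1,000.
Difference = 83.2925 − 128.2964 = -45.0039.

-45.00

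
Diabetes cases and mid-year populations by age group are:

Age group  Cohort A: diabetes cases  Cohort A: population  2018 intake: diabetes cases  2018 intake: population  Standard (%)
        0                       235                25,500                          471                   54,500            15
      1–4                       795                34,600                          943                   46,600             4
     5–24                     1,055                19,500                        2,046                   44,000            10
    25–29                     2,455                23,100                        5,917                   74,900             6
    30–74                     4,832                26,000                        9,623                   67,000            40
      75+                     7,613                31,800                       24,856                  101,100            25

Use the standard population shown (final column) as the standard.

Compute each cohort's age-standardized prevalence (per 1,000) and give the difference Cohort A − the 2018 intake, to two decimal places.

17.87

Age-specific rates per 1,000 for Cohort A: 9.216, 22.977, 54.103, 106.277, 185.846, 239.403.
For the 2018 intake: 8.642, 20.236, 46.500, 78.999, 143.627, 245.856.
Standard weights: 0.15, 0.04, 0.10, 0.06, 0.40, 0.25.
Cohort A: 0.1500×9.216 + 0.0400×22.977 + 0.1000×54.103 + 0.0600×106.277 + 0.4000×185.846 + 0.2500×239.403 = 148.2774 per 1,000.
The 2018 intake: 0.1500×8.642 + 0.0400×20.236 + 0.1000×46.500 + 0.0600×78.999 + 0.4000×143.627 + 0.2500×245.856 = 130.4103 per 1,000.
Difference = 148.2774 − 130.4103 = 17.8671.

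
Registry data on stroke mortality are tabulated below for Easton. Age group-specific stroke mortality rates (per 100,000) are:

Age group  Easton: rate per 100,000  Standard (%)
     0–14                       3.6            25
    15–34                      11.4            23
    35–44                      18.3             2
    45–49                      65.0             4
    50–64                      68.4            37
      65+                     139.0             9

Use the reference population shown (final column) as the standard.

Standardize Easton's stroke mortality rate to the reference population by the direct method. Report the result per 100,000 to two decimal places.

44.31

Standard weights: 0.25, 0.23, 0.02, 0.04, 0.37, 0.09.
Standardized rate: 0.2500×3.6 + 0.2300×11.4 + 0.0200×18.3 + 0.0400×65.0 + 0.3700×68.4 + 0.0900×139.0 = 44.3060 per 100,000.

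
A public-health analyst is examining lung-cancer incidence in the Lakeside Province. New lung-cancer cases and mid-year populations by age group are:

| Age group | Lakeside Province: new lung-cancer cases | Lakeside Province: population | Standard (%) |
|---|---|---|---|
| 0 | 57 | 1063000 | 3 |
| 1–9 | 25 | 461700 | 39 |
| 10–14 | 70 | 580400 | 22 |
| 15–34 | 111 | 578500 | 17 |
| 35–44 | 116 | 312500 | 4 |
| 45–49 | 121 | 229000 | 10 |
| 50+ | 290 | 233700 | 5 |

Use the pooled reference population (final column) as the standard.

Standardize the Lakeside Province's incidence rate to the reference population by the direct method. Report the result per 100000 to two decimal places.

21.16

Age-specific rates per 100000 for the Lakeside Province: 5.36, 5.41, 12.06, 19.19, 37.12, 52.84, 124.09.
Standard weights: 0.03, 0.39, 0.22, 0.17, 0.04, 0.10, 0.05.
Standardized rate: 0.0300×5.36 + 0.3900×5.41 + 0.2200×12.06 + 0.1700×19.19 + 0.0400×37.12 + 0.1000×52.84 + 0.0500×124.09 = 21.1610 per 100000.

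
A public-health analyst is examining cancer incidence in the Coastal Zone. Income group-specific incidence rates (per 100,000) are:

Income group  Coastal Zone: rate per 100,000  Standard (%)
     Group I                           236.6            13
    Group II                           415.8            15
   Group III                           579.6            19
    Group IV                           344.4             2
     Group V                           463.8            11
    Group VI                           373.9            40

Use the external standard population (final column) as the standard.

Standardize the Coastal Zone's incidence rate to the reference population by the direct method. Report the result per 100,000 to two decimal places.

410.72

Standard weights: 0.13, 0.15, 0.19, 0.02, 0.11, 0.40.
Standardized rate: 0.1300×236.6 + 0.1500×415.8 + 0.1900×579.6 + 0.0200×344.4 + 0.1100×463.8 + 0.4000×373.9 = 410.7180 per 100,000.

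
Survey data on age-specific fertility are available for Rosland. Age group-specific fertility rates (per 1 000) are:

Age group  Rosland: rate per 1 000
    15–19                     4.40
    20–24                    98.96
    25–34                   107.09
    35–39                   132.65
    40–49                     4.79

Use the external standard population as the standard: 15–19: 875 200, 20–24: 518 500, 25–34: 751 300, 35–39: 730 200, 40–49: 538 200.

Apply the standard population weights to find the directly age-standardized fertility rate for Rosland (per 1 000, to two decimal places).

Standard total = 3 413 400; weights = 0.2564, 0.1519, 0.2201, 0.2139, 0.1577.
Standardized rate: 0.2564×4.40 + 0.1519×98.96 + 0.2201×107.09 + 0.2139×132.65 + 0.1577×4.79 = 68.8631 per 1 000.

68.86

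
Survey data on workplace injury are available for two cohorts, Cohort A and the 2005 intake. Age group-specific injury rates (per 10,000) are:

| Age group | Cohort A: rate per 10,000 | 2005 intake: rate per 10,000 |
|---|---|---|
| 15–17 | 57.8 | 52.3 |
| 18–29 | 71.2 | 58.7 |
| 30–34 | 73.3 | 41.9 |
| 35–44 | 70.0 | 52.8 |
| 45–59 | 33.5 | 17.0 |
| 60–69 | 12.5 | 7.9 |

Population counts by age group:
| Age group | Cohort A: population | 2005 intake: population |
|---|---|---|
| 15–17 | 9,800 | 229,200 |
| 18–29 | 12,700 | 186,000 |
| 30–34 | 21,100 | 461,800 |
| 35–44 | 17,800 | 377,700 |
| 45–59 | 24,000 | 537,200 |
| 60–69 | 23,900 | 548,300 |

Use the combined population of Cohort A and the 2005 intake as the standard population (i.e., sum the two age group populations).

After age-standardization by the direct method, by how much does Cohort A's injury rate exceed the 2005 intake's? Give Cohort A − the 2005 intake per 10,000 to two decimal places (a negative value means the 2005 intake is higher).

Combined standard total = 2,449,500; weights = 0.0976, 0.0811, 0.1971, 0.1615, 0.2291, 0.2336.
Cohort A: 0.0976×57.8 + 0.0811×71.2 + 0.1971×73.3 + 0.1615×70.0 + 0.2291×33.5 + 0.2336×12.5 = 47.7632 per 10,000.
The 2005 intake: 0.0976×52.3 + 0.0811×58.7 + 0.1971×41.9 + 0.1615×52.8 + 0.2291×17.0 + 0.2336×7.9 = 32.3903 per 10,000.
Difference = 47.7632 − 32.3903 = 15.3729.

15.37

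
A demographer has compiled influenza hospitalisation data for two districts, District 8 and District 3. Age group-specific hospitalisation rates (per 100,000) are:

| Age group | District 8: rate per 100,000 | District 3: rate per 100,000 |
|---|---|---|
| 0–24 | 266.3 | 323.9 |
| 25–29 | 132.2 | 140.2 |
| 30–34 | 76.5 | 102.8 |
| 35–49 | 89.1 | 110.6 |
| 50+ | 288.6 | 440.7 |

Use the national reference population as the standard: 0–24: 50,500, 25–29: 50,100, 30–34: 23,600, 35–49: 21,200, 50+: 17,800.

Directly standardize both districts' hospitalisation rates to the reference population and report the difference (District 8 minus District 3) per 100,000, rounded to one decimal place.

Standard total = 163,200; weights = 0.3094, 0.3070, 0.1446, 0.1299, 0.1091.
District 8: 0.3094×266.3 + 0.3070×132.2 + 0.1446×76.5 + 0.1299×89.1 + 0.1091×288.6 = 177.1003 per 100,000.
District 3: 0.3094×323.9 + 0.3070×140.2 + 0.1446×102.8 + 0.1299×110.6 + 0.1091×440.7 = 220.5651 per 100,000.
Difference = 177.1003 − 220.5651 = -43.4648.

-43.5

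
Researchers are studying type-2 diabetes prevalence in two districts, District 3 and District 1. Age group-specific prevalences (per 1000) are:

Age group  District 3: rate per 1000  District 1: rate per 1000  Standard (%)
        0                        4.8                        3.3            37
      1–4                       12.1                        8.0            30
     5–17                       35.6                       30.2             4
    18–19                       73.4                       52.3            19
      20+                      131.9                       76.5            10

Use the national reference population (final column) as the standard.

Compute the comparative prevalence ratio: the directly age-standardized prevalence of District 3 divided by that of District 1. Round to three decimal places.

Standard weights: 0.37, 0.30, 0.04, 0.19, 0.10.
District 3: 0.3700×4.8 + 0.3000×12.1 + 0.0400×35.6 + 0.1900×73.4 + 0.1000×131.9 = 33.9660 per 1000.
District 1: 0.3700×3.3 + 0.3000×8.0 + 0.0400×30.2 + 0.1900×52.3 + 0.1000×76.5 = 22.4160 per 1000.
Ratio = 33.9660 ÷ 22.4160 = 1.51526.

1.515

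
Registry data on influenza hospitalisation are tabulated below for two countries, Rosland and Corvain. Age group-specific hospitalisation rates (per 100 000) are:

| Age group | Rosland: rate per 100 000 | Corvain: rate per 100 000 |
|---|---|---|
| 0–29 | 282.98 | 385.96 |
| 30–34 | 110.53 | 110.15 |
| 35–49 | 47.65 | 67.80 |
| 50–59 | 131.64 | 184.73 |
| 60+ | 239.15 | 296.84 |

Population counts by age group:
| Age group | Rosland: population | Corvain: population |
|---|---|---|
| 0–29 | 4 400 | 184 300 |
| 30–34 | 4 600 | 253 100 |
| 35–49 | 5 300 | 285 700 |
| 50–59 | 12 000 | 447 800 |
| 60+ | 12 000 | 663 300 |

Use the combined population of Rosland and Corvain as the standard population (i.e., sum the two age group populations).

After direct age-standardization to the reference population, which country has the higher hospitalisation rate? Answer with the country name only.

Combined standard total = 1 872 500; weights = 0.1008, 0.1376, 0.1554, 0.2456, 0.3606.
Rosland: 0.1008×282.98 + 0.1376×110.53 + 0.1554×47.65 + 0.2456×131.64 + 0.3606×239.15 = 169.7058 per 100 000.
Corvain: 0.1008×385.96 + 0.1376×110.15 + 0.1554×67.80 + 0.2456×184.73 + 0.3606×296.84 = 217.0045 per 100 000.

Corvain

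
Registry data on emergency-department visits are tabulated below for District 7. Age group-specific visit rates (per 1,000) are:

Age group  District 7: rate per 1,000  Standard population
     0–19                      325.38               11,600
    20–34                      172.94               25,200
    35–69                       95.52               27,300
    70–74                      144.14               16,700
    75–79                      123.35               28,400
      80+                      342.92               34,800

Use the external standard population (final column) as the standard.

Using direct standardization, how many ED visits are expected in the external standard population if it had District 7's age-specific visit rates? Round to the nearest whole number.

Expected ED visits = Σ (standard pop × age-specific rate ÷ 1,000)
= 11,600×325.38/1,000 + 25,200×172.94/1,000 + 27,300×95.52/1,000 + 16,700×144.14/1,000 + 28,400×123.35/1,000 + 34,800×342.92/1,000
= 3774.41 + 4358.09 + 2607.70 + 2407.14 + 3503.14 + 11933.62 = 28584.09.

28584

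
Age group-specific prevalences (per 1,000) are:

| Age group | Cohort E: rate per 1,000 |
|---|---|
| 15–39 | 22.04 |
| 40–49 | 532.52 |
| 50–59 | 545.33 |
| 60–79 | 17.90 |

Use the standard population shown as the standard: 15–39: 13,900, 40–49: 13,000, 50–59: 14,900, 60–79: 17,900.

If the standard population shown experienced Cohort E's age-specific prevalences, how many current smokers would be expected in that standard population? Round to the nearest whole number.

Expected current smokers = Σ (standard pop × age-specific rate ÷ 1,000)
= 13,900×22.04/1,000 + 13,000×532.52/1,000 + 14,900×545.33/1,000 + 17,900×17.90/1,000
= 306.36 + 6922.76 + 8125.42 + 320.41 = 15674.94.

15675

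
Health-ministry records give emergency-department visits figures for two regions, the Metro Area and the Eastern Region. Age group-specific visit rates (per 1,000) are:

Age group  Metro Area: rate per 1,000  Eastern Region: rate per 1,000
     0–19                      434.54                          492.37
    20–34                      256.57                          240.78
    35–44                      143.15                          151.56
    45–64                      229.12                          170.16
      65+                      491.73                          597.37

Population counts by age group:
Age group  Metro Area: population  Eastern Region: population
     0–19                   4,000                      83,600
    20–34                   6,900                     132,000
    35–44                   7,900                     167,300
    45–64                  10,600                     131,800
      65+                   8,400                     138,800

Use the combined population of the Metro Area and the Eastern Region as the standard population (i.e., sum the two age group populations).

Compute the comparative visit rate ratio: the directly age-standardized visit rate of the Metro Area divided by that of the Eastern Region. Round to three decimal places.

0.947

Combined standard total = 691,300; weights = 0.1267, 0.2009, 0.2534, 0.2060, 0.2129.
The Metro Area: 0.1267×434.54 + 0.2009×256.57 + 0.2534×143.15 + 0.2060×229.12 + 0.2129×491.73 = 294.7960 per 1,000.
The Eastern Region: 0.1267×492.37 + 0.2009×240.78 + 0.2534×151.56 + 0.2060×170.16 + 0.2129×597.37 = 311.4320 per 1,000.
Ratio = 294.7960 ÷ 311.4320 = 0.94658.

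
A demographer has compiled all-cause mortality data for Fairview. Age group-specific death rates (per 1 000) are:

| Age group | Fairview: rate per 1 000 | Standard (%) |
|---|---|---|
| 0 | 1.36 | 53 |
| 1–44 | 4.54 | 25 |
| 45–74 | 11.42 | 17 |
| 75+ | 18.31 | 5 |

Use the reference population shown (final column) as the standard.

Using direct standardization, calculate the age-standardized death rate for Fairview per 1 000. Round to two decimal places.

Standard weights: 0.53, 0.25, 0.17, 0.05.
Standardized rate: 0.5300×1.36 + 0.2500×4.54 + 0.1700×11.42 + 0.0500×18.31 = 4.7127 per 1 000.

4.71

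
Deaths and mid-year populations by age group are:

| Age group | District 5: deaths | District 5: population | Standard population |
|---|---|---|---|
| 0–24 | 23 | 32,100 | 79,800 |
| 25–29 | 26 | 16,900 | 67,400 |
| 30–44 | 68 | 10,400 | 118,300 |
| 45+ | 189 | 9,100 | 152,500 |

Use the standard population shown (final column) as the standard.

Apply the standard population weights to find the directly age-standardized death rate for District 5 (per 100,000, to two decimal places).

Age-specific rates per 100,000 for District 5: 71.65, 153.85, 653.85, 2076.92.
Standard total = 418,000; weights = 0.1909, 0.1612, 0.2830, 0.3648.
Standardized rate: 0.1909×71.65 + 0.1612×153.85 + 0.2830×653.85 + 0.3648×2076.92 = 981.2626 per 100,000.

981.26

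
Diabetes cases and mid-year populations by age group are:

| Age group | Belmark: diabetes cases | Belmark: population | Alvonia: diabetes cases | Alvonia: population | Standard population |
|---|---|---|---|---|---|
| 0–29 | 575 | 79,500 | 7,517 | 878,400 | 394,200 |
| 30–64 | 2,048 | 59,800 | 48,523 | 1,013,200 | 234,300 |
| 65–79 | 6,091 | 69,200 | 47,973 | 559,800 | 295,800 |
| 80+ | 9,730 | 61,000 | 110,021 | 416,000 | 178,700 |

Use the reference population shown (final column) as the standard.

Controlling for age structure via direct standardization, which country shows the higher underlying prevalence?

Alvonia

Age-specific rates per 1,000 for Belmark: 7.233, 34.247, 88.020, 159.508.
For Alvonia: 8.558, 47.891, 85.697, 264.474.
Standard total = 1,103,000; weights = 0.3574, 0.2124, 0.2682, 0.1620.
Belmark: 0.3574×7.233 + 0.2124×34.247 + 0.2682×88.020 + 0.1620×159.508 = 59.3072 per 1,000.
Alvonia: 0.3574×8.558 + 0.2124×47.891 + 0.2682×85.697 + 0.1620×264.474 = 79.0614 per 1,000.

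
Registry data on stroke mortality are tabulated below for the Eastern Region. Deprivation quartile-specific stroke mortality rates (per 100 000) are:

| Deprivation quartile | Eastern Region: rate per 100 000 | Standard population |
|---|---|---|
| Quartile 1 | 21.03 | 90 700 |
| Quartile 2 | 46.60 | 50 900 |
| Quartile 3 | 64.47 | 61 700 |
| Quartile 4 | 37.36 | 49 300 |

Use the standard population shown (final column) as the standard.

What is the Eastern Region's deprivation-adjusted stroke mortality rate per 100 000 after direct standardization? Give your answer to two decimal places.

Standard total = 252 600; weights = 0.3591, 0.2015, 0.2443, 0.1952.
Standardized rate: 0.3591×21.03 + 0.2015×46.60 + 0.2443×64.47 + 0.1952×37.36 = 39.9802 per 100 000.

39.98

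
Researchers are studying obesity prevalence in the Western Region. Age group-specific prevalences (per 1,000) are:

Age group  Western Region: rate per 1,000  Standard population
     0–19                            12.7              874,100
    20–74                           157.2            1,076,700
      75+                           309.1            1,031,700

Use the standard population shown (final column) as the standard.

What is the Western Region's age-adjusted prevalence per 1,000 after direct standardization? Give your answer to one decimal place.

Standard total = 2,982,500; weights = 0.2931, 0.3610, 0.3459.
Standardized rate: 0.2931×12.7 + 0.3610×157.2 + 0.3459×309.1 = 167.3954 per 1,000.

167.4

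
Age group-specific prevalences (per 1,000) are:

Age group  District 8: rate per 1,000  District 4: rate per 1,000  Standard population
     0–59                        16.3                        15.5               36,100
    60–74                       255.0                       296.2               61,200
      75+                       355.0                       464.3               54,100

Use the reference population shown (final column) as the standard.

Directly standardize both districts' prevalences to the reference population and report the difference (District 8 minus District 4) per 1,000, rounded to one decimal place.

-55.5

Standard total = 151,400; weights = 0.2384, 0.4042, 0.3573.
District 8: 0.2384×16.3 + 0.4042×255.0 + 0.3573×355.0 = 233.8172 per 1,000.
District 4: 0.2384×15.5 + 0.4042×296.2 + 0.3573×464.3 = 289.3370 per 1,000.
Difference = 233.8172 − 289.3370 = -55.5197.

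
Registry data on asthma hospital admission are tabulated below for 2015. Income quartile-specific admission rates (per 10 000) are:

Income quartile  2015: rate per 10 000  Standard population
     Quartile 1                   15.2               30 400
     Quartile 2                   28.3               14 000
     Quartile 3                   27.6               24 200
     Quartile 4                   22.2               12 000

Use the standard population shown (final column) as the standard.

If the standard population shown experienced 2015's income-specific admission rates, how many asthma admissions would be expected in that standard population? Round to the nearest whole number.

179

Expected asthma admissions = Σ (standard pop × income-specific rate ÷ 10 000)
= 30 400×15.2/10 000 + 14 000×28.3/10 000 + 24 200×27.6/10 000 + 12 000×22.2/10 000
= 46.21 + 39.62 + 66.79 + 26.64 = 179.26.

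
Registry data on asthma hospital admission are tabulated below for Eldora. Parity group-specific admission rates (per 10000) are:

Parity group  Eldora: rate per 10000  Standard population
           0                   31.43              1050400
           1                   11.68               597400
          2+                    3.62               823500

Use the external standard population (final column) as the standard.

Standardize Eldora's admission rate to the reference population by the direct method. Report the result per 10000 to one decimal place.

Standard total = 2471300; weights = 0.4250, 0.2417, 0.3332.
Standardized rate: 0.4250×31.43 + 0.2417×11.68 + 0.3332×3.62 = 17.3887 per 10000.

17.4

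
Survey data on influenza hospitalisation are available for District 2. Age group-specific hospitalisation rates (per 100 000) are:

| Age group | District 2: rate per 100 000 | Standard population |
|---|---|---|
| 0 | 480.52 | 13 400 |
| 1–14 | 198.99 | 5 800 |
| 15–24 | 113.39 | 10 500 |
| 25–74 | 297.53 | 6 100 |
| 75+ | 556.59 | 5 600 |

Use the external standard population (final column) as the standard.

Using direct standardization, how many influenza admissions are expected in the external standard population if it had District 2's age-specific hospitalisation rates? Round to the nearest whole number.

Expected influenza admissions = Σ (standard pop × age-specific rate ÷ 100 000)
= 13 400×480.52/100 000 + 5 800×198.99/100 000 + 10 500×113.39/100 000 + 6 100×297.53/100 000 + 5 600×556.59/100 000
= 64.39 + 11.54 + 11.91 + 18.15 + 31.17 = 137.16.

137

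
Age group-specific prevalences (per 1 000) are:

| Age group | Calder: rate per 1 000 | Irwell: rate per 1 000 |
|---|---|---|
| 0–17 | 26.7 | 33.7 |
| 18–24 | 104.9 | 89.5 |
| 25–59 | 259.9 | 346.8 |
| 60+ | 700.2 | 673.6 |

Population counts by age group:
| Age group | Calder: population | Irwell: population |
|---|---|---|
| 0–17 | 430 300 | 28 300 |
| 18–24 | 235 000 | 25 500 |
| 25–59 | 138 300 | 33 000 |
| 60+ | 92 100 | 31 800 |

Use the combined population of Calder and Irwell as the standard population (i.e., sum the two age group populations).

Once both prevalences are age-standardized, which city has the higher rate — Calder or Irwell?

Irwell

Combined standard total = 1 014 300; weights = 0.4521, 0.2568, 0.1689, 0.1222.
Calder: 0.4521×26.7 + 0.2568×104.9 + 0.1689×259.9 + 0.1222×700.2 = 168.4381 per 1 000.
Irwell: 0.4521×33.7 + 0.2568×89.5 + 0.1689×346.8 + 0.1222×673.6 = 179.0747 per 1 000.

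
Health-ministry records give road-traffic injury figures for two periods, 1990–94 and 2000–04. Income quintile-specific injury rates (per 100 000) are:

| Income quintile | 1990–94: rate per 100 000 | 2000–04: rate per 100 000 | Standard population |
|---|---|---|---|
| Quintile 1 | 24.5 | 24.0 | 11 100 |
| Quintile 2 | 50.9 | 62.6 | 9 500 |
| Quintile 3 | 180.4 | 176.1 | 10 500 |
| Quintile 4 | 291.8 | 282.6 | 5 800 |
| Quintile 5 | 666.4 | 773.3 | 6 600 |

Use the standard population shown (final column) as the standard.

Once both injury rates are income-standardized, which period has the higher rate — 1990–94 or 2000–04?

Standard total = 43 500; weights = 0.2552, 0.2184, 0.2414, 0.1333, 0.1517.
1990–94: 0.2552×24.5 + 0.2184×50.9 + 0.2414×180.4 + 0.1333×291.8 + 0.1517×666.4 = 200.9283 per 100 000.
2000–04: 0.2552×24.0 + 0.2184×62.6 + 0.2414×176.1 + 0.1333×282.6 + 0.1517×773.3 = 217.3106 per 100 000.

2000–04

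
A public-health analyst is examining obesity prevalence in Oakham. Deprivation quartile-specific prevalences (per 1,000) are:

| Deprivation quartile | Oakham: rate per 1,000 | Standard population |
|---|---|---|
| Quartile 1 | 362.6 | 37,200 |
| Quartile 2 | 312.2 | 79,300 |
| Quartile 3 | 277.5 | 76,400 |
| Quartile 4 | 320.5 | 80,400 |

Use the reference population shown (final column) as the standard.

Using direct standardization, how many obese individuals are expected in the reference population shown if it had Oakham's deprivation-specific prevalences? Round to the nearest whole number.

Expected obese individuals = Σ (standard pop × deprivation-specific rate ÷ 1,000)
= 37,200×362.6/1,000 + 79,300×312.2/1,000 + 76,400×277.5/1,000 + 80,400×320.5/1,000
= 13488.72 + 24757.46 + 21201.00 + 25768.20 = 85215.38.

85215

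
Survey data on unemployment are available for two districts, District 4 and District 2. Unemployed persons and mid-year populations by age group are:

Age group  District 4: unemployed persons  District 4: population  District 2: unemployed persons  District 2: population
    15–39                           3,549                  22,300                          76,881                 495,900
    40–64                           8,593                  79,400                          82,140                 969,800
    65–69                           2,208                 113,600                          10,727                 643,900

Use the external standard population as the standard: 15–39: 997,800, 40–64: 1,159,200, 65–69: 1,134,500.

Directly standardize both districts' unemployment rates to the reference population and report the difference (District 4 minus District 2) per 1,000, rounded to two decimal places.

10.49

Age-specific rates per 1,000 for District 4: 159.148, 108.224, 19.437.
For District 2: 155.033, 84.698, 16.659.
Standard total = 3,291,500; weights = 0.3031, 0.3522, 0.3447.
District 4: 0.3031×159.148 + 0.3522×108.224 + 0.3447×19.437 = 93.0585 per 1,000.
District 2: 0.3031×155.033 + 0.3522×84.698 + 0.3447×16.659 = 82.5685 per 1,000.
Difference = 93.0585 − 82.5685 = 10.4901.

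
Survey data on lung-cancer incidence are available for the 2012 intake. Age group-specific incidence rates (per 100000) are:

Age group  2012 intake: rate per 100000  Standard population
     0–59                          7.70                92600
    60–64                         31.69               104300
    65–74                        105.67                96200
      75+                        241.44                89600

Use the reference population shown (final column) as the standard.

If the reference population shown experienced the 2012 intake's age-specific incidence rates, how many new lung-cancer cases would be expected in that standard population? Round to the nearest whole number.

358

Expected new lung-cancer cases = Σ (standard pop × age-specific rate ÷ 100000)
= 92600×7.70/100000 + 104300×31.69/100000 + 96200×105.67/100000 + 89600×241.44/100000
= 7.13 + 33.05 + 101.65 + 216.33 = 358.17.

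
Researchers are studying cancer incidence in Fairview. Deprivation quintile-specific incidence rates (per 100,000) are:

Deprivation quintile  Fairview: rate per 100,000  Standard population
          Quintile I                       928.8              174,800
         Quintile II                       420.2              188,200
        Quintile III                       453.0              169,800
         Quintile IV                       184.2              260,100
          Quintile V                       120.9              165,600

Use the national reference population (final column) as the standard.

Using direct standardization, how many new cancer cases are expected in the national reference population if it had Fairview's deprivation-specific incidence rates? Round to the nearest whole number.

Expected new cancer cases = Σ (standard pop × deprivation-specific rate ÷ 100,000)
= 174,800×928.8/100,000 + 188,200×420.2/100,000 + 169,800×453.0/100,000 + 260,100×184.2/100,000 + 165,600×120.9/100,000
= 1623.54 + 790.82 + 769.19 + 479.10 + 200.21 = 3862.87.

3863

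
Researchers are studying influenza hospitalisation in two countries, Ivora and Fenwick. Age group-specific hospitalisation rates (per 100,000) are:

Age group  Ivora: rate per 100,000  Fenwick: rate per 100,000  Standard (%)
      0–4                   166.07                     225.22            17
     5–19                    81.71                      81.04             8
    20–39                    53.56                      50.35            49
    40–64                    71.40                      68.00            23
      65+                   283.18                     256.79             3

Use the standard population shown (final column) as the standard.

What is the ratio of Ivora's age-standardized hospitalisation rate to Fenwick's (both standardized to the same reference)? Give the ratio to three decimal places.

0.926

Standard weights: 0.17, 0.08, 0.49, 0.23, 0.03.
Ivora: 0.1700×166.07 + 0.0800×81.71 + 0.4900×53.56 + 0.2300×71.40 + 0.0300×283.18 = 85.9305 per 100,000.
Fenwick: 0.1700×225.22 + 0.0800×81.04 + 0.4900×50.35 + 0.2300×68.00 + 0.0300×256.79 = 92.7858 per 100,000.
Ratio = 85.9305 ÷ 92.7858 = 0.92612.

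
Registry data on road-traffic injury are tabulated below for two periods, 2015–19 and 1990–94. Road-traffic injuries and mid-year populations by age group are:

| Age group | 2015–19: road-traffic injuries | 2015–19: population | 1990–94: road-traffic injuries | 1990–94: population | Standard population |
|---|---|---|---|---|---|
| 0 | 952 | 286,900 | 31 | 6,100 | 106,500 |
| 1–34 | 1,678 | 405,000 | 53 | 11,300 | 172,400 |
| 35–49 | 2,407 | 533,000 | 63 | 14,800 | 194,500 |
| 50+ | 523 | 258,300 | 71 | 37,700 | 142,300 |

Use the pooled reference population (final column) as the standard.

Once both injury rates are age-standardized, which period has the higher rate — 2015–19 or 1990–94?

Age-specific rates per 100,000 for 2015–19: 331.82, 414.32, 451.59, 202.48.
For 1990–94: 508.20, 469.03, 425.68, 188.33.
Standard total = 615,700; weights = 0.1730, 0.2800, 0.3159, 0.2311.
2015–19: 0.1730×331.82 + 0.2800×414.32 + 0.3159×451.59 + 0.2311×202.48 = 362.8648 per 100,000.
1990–94: 0.1730×508.20 + 0.2800×469.03 + 0.3159×425.68 + 0.2311×188.33 = 397.2328 per 100,000.
The crude rates (374.87 vs 311.87) would put 2015–19 higher, but that reflects its age composition; once standardized to a common age structure, 1990–94 has the higher underlying rate.

1990–94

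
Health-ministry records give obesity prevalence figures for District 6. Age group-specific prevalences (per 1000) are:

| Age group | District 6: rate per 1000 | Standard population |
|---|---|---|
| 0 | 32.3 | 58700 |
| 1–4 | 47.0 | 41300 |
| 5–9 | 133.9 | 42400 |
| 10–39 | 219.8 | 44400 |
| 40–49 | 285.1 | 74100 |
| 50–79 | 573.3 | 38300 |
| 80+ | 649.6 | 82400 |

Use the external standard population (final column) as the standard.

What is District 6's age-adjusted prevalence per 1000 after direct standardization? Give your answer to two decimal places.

Standard total = 381600; weights = 0.1538, 0.1082, 0.1111, 0.1164, 0.1942, 0.1004, 0.2159.
Standardized rate: 0.1538×32.3 + 0.1082×47.0 + 0.1111×133.9 + 0.1164×219.8 + 0.1942×285.1 + 0.1004×573.3 + 0.2159×649.6 = 303.6791 per 1000.

303.68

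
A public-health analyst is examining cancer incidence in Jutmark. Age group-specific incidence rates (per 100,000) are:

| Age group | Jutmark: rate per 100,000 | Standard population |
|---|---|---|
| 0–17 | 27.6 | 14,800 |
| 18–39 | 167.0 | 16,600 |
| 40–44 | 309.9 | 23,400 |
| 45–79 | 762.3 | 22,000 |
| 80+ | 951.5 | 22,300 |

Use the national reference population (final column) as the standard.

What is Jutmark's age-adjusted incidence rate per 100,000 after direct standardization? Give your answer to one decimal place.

Standard total = 99,100; weights = 0.1493, 0.1675, 0.2361, 0.2220, 0.2250.
Standardized rate: 0.1493×27.6 + 0.1675×167.0 + 0.2361×309.9 + 0.2220×762.3 + 0.2250×951.5 = 488.6114 per 100,000.

488.6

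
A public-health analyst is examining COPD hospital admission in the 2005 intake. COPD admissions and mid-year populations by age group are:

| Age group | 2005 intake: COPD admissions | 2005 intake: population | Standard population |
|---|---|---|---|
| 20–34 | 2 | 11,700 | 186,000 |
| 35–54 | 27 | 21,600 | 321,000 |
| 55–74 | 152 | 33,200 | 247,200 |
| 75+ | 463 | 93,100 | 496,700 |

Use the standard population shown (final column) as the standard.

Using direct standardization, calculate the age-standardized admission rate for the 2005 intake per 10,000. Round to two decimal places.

Age-specific rates per 10,000 for the 2005 intake: 1.71, 12.50, 45.78, 49.73.
Standard total = 1,250,900; weights = 0.1487, 0.2566, 0.1976, 0.3971.
Standardized rate: 0.1487×1.71 + 0.2566×12.50 + 0.1976×45.78 + 0.3971×49.73 = 32.2565 per 10,000.

32.26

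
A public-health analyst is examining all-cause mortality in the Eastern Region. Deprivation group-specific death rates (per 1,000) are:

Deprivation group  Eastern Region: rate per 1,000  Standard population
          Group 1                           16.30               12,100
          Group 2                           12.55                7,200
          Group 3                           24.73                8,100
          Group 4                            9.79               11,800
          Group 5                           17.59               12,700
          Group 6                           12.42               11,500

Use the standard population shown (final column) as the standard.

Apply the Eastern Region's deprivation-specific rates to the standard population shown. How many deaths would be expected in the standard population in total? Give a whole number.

Expected deaths = Σ (standard pop × deprivation-specific rate ÷ 1,000)
= 12,100×16.30/1,000 + 7,200×12.55/1,000 + 8,100×24.73/1,000 + 11,800×9.79/1,000 + 12,700×17.59/1,000 + 11,500×12.42/1,000
= 197.23 + 90.36 + 200.31 + 115.52 + 223.39 + 142.83 = 969.65.

970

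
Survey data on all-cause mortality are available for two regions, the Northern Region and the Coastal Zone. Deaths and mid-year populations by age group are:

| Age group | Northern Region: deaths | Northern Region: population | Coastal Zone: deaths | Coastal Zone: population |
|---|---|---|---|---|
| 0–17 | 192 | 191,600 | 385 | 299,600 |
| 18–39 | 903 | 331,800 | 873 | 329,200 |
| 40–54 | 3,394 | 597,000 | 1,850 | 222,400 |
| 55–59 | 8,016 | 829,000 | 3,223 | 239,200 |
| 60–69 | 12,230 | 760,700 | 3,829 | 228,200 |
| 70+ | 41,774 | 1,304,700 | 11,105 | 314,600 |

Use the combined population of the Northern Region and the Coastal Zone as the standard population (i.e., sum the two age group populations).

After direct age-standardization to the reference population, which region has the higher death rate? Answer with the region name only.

Age-specific rates per 1,000 for the Northern Region: 1.002, 2.722, 5.685, 9.669, 16.077, 32.018.
For the Coastal Zone: 1.285, 2.652, 8.318, 13.474, 16.779, 35.299.
Combined standard total = 5,648,000; weights = 0.0870, 0.1170, 0.1451, 0.1891, 0.1751, 0.2867.
The Northern Region: 0.0870×1.002 + 0.1170×2.722 + 0.1451×5.685 + 0.1891×9.669 + 0.1751×16.077 + 0.2867×32.018 = 15.0539 per 1,000.
The Coastal Zone: 0.0870×1.285 + 0.1170×2.652 + 0.1451×8.318 + 0.1891×13.474 + 0.1751×16.779 + 0.2867×35.299 = 17.2354 per 1,000.
The crude rates (16.57 vs 13.02) would put the Northern Region higher, but that reflects its age composition; once standardized to a common age structure, the Coastal Zone has the higher underlying rate.

Coastal Zone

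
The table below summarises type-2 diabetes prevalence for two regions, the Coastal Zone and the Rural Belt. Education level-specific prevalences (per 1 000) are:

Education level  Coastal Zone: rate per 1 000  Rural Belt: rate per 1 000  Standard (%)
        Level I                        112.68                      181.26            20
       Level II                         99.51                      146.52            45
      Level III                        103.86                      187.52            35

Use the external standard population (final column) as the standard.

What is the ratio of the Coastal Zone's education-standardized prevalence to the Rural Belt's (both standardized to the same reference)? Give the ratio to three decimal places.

Standard weights: 0.20, 0.45, 0.35.
The Coastal Zone: 0.2000×112.68 + 0.4500×99.51 + 0.3500×103.86 = 103.6665 per 1 000.
The Rural Belt: 0.2000×181.26 + 0.4500×146.52 + 0.3500×187.52 = 167.8180 per 1 000.
Ratio = 103.6665 ÷ 167.8180 = 0.61773.

0.618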